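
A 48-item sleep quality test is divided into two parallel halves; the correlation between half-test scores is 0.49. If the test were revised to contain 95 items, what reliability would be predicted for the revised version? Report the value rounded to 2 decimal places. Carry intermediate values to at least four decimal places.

0.79

Spearman-Brown correction (n = 2): r_full = 2·0.49/(1 + 0.49) = 0.6577
Then adjust to 95 items: n = 95/48 = 1.9792
r_new = n·r_full / (1 + (n − 1)·r_full) = 1.3017 / 1.6440 ≈ 0.7918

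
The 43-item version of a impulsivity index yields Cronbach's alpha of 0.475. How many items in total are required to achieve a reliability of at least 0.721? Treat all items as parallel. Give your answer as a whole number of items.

123

n = 0.721 × (1 − 0.475) / [ 0.475 × (1 − 0.721) ]
n = 0.378525 / 0.132525 ≈ 2.8563
So the test needs 2.8563 × 43 ≈ 122.82 items; rounding up, 123.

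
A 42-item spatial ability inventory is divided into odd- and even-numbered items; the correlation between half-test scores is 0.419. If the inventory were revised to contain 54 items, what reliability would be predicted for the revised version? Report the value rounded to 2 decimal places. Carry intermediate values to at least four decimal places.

0.65

Full-test reliability from the split-half r: r_full = 2(0.419)/(1 + 0.419) = 0.5906
Then adjust to 54 items: n = 54/42 = 1.2857
r_new = n·r_full / (1 + (n − 1)·r_full) = 0.7593 / 1.1687 ≈ 0.6497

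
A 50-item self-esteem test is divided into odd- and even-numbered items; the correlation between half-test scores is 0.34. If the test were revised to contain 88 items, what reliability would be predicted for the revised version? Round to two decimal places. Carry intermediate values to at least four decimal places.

0.64

Full-test reliability from the split-half r: r_full = 2(0.34)/(1 + 0.34) = 0.5075
Length factor from 50 to 88 items: n = 88/50 = 1.7600
r_new = n·r_full / (1 + (n − 1)·r_full) = 0.8932 / 1.3857 ≈ 0.6446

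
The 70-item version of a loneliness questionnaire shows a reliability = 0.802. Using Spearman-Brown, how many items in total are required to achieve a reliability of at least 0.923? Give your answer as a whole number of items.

208

Spearman-Brown solved for the length factor n:
n = r_target (1 − r_old) / [ r_old (1 − r_target) ]
n = [0.923 × 0.198] / [0.802 × 0.077]
n = 0.182754 / 0.061754 ≈ 2.9594
So the test needs 2.9594 × 70 ≈ 207.16 items; rounding up, 208.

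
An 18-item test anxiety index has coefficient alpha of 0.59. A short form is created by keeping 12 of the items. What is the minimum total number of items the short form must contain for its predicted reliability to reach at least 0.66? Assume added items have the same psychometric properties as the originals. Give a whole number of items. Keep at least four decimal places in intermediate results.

First, r for the 12-item form: n = 12/18 = 0.6667, so r_12 = 0.6667·0.59/(1 + (0.6667 − 1)·0.59) = 0.4896
Length factor from the short form to reach 0.66: n' = 0.66(1 − 0.4896) / [0.4896(1 − 0.66)] ≈ 2.0236
Items = 2.0236 × 12 ≈ 24.28 → 25

25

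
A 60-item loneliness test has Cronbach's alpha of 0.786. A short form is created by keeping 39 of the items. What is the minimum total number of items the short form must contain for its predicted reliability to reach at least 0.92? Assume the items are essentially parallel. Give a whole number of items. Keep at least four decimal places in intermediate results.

188

Short-form reliability: n = 39/60 = 0.6500; r_39 = n·r/(1+(n−1)r) ≈ 0.7048
Then solve for n' with r_old = 0.7048, r_target = 0.92: n' = 0.92(1 − 0.7048)/[0.7048(1 − 0.92)] = 4.8167
Items = 4.8167 × 39 ≈ 187.85 → 188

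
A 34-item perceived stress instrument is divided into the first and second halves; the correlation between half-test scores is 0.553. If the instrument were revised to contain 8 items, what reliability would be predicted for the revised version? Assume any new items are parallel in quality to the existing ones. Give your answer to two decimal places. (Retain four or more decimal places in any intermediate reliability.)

0.37

Full-test reliability from the split-half r: r_full = 2(0.553)/(1 + 0.553) = 0.7122
Length factor from 34 to 8 items: n = 8/34 = 0.2353
r_new = n·r_full / (1 + (n − 1)·r_full) = 0.1676 / 0.4554 ≈ 0.3680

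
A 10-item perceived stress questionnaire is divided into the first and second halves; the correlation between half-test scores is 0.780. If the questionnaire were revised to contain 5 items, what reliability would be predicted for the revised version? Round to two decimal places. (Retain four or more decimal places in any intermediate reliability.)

0.78

Spearman-Brown correction (n = 2): r_full = 2·0.780/(1 + 0.780) = 0.8764
Then adjust to 5 items: n = 5/10 = 0.5000
r_new = n·r_full / (1 + (n − 1)·r_full) = 0.4382 / 0.5618 ≈ 0.7800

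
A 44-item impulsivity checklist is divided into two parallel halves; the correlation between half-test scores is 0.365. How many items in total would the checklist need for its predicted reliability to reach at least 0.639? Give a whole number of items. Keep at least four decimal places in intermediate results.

Corrected full-test reliability: r_full = 2 × 0.365 / (1 + 0.365) ≈ 0.5348
Solve Spearman-Brown for n: n = 0.639(1 − 0.5348) / [0.5348(1 − 0.639)] = 1.5397
Required items = 1.5397 × 44 = 67.75, so 68 items.

68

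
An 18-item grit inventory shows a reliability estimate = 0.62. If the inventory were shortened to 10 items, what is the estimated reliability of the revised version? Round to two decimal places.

Length ratio n = 10/18 = 0.5556
By Spearman-Brown, r_new = n r / (1 + (n − 1) r).
r_new = 0.5556·0.62 / [1 + (0.5556 − 1)·0.62]
     = 0.3445 / 0.7245 = 0.4755

0.48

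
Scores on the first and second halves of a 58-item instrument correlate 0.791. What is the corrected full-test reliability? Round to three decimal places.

0.883

Each half is half the length of the full test, so the full test is n = 2 times a half.
r_full = 2r_hh / (1 + r_hh) = 2 × 0.791 / (1 + 0.791)
r_full = 1.5820 / 1.7910 ≈ 0.8833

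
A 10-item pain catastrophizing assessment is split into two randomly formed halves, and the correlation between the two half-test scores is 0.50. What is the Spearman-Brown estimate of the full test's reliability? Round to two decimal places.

Each half is half the length of the full test, so the full test is n = 2 times a half.
r_full = 2r_hh / (1 + r_hh) = 2 × 0.50 / (1 + 0.50)
       = 1.0000 / 1.5000 = 0.6667

0.67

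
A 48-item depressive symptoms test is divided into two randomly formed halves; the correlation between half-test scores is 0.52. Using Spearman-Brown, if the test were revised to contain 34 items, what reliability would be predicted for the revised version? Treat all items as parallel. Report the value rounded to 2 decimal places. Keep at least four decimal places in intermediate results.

0.61

Spearman-Brown correction (n = 2): r_full = 2·0.52/(1 + 0.52) = 0.6842
Length factor from 48 to 34 items: n = 34/48 = 0.7083
r_new = n·r_full / (1 + (n − 1)·r_full) = 0.4846 / 0.8004 ≈ 0.6054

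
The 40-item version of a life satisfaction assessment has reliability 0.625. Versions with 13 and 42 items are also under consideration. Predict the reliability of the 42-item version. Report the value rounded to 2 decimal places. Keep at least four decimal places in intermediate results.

0.64

Only the ratio of lengths matters: n = 42/40 = 1.0500
r_{42} = n·r / (1 + (n − 1)·r) = 0.6562 / 1.0312 ≈ 0.6363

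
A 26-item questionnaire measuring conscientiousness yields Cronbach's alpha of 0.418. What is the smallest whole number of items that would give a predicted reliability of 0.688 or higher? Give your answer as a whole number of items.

80

Rearranging the Spearman-Brown formula for n,
n = r*(1 − r) / [ r (1 − r*) ]
n = 0.688 × (1 − 0.418) / [ 0.418 × (1 − 0.688) ]
n = 0.400416 / 0.130416 ≈ 3.0703
So the test needs 3.0703 × 26 ≈ 79.83 items; rounding up, 80.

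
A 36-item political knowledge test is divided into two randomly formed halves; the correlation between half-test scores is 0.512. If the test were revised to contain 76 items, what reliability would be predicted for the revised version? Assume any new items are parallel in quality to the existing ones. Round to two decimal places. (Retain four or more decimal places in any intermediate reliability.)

Full-test reliability from the split-half r: r_full = 2(0.512)/(1 + 0.512) = 0.6772
Then adjust to 76 items: n = 76/36 = 2.1111
r_new = n·r_full / (1 + (n − 1)·r_full) = 1.4296 / 1.7524 ≈ 0.8158

0.82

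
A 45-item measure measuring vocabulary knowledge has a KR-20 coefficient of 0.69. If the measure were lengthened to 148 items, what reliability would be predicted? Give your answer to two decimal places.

n = 148/45 = 3.2889
Spearman-Brown: r_new = n·r / (1 + (n − 1)·r)
r_new = 3.2889·0.69 / [1 + (3.2889 − 1)·0.69]
r_new = 2.2693 / 2.5793 ≈ 0.8798

0.88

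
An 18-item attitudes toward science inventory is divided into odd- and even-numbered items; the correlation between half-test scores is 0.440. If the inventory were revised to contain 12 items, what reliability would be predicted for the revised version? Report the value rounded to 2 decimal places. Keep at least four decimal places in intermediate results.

0.51

Full-test reliability from the split-half r: r_full = 2(0.440)/(1 + 0.440) = 0.6111
Then adjust to 12 items: n = 12/18 = 0.6667
r_new = n·r_full / (1 + (n − 1)·r_full) = 0.4074 / 0.7963 ≈ 0.5116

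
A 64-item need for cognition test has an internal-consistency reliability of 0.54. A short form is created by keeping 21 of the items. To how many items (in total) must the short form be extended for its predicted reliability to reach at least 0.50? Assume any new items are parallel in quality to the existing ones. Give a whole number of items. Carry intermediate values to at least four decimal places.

55

First, r for the 21-item form: n = 21/64 = 0.3281, so r_21 = 0.3281·0.54/(1 + (0.3281 − 1)·0.54) = 0.2781
Length factor from the short form to reach 0.50: n' = 0.50(1 − 0.2781) / [0.2781(1 − 0.50)] ≈ 2.5958
Items = 2.5958 × 21 ≈ 54.51 → 55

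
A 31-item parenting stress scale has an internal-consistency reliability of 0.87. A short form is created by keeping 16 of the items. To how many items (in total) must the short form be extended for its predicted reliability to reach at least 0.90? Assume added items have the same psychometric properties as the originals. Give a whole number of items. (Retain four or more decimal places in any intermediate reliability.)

42

First, r for the 16-item form: n = 16/31 = 0.5161, so r_16 = 0.5161·0.87/(1 + (0.5161 − 1)·0.87) = 0.7755
Length factor from the short form to reach 0.90: n' = 0.90(1 − 0.7755) / [0.7755(1 − 0.90)] ≈ 2.6054
Total items = 2.6054 × 16 = 41.69, rounded up to 42.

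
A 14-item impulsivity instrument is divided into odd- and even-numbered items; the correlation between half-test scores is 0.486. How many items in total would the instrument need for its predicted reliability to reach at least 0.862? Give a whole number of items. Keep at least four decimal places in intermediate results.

47

r_full = 2(0.486)/(1 + 0.486) = 0.6541
Solve Spearman-Brown for n: n = 0.862(1 − 0.6541) / [0.6541(1 − 0.862)] = 3.3032
Required items = 3.3032 × 14 = 46.24, so 47 items.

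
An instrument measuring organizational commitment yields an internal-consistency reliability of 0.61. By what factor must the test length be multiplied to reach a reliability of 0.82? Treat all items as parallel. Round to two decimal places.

Invert Spearman-Brown to solve for n:
n = r_target (1 − r_old) / [ r_old (1 − r_target) ]
n = 0.82 × (1 − 0.61) / [ 0.61 × (1 − 0.82) ]
  = 0.3198 / 0.1098 = 2.9126

2.91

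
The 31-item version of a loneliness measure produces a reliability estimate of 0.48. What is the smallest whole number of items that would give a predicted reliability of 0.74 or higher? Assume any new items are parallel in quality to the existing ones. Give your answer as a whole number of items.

Rearranging the Spearman-Brown formula for n,
n = r*(1 − r) / [ r (1 − r*) ]
n = 0.74(1 − 0.48) / [0.48(1 − 0.74)]
  = 0.3848 / 0.1248 = 3.0833
3.0833 × 31 = 95.58 → 96 items

96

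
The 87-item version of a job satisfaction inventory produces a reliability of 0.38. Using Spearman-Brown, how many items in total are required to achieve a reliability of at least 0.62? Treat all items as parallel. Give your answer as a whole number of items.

Invert Spearman-Brown to solve for n:
n = r_target (1 − r_old) / [ r_old (1 − r_target) ]
n = 0.62(1 − 0.38) / [0.38(1 − 0.62)]
n = 0.3844 / 0.1444 ≈ 2.6620
2.6620 × 87 = 231.59 → 232 items

232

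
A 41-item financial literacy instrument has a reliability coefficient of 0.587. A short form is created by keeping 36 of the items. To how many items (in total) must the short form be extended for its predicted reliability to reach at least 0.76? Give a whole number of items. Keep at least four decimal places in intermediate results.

92

First, r for the 36-item form: n = 36/41 = 0.8780, so r_36 = 0.8780·0.587/(1 + (0.8780 − 1)·0.587) = 0.5551
Length factor from the short form to reach 0.76: n' = 0.76(1 − 0.5551) / [0.5551(1 − 0.76)] ≈ 2.5380
Items = 2.5380 × 36 ≈ 91.37 → 92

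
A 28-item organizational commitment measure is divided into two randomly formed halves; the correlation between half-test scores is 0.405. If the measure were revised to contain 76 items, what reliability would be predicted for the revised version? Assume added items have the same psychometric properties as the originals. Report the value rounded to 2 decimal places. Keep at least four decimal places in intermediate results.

0.79

First correct the split-half correlation to full-test reliability: r_full = 2 × 0.405 / (1 + 0.405) ≈ 0.5765
Length factor from 28 to 76 items: n = 76/28 = 2.7143
r_new = n·r_full / (1 + (n − 1)·r_full) = 1.5648 / 1.9883 ≈ 0.7870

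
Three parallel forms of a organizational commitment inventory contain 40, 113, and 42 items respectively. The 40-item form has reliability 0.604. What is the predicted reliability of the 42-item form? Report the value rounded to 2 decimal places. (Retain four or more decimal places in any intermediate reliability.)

The 113-item form is not needed; work directly from the 40-item form with n = 42/40 = 1.0500.
r_{42} = n·r / (1 + (n − 1)·r) = 0.6342 / 1.0302 ≈ 0.6156

0.62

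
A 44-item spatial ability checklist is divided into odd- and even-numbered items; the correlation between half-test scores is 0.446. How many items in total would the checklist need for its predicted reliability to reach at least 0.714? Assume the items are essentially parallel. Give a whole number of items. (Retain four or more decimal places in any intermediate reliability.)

69

Corrected full-test reliability: r_full = 2 × 0.446 / (1 + 0.446) ≈ 0.6169
Solve Spearman-Brown for n: n = 0.714(1 − 0.6169) / [0.6169(1 − 0.714)] = 1.5503
Items = 1.5503 × 44 ≈ 68.21 → 69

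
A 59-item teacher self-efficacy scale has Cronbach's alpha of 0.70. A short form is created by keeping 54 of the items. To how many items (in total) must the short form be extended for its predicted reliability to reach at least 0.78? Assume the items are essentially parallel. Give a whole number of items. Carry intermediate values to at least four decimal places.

90

First, r for the 54-item form: n = 54/59 = 0.9153, so r_54 = 0.9153·0.70/(1 + (0.9153 − 1)·0.70) = 0.6811
Length factor from the short form to reach 0.78: n' = 0.78(1 − 0.6811) / [0.6811(1 − 0.78)] ≈ 1.6600
Items = 1.6600 × 54 ≈ 89.64 → 90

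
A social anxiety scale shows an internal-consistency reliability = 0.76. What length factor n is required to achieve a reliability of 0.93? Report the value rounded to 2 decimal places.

n = 0.93(1 − 0.76) / [0.76(1 − 0.93)]
n = 0.2232 / 0.0532 ≈ 4.1955

4.20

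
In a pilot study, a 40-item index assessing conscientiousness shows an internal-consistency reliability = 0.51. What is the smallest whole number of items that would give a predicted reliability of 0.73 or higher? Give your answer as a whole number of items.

104

Rearranging the Spearman-Brown formula for n,
n = r*(1 − r) / [ r (1 − r*) ]
n = [0.73 × 0.49] / [0.51 × 0.27]
  = 0.3577 / 0.1377 = 2.5977
Items needed = n × 40 = 2.5977 × 40 ≈ 103.91 → round up to 104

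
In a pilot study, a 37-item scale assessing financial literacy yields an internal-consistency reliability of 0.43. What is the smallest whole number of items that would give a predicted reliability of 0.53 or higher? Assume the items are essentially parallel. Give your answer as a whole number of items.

Spearman-Brown solved for the length factor n:
n = r*(1 − r) / [ r (1 − r*) ]
n = [0.53 × 0.57] / [0.43 × 0.47]
  = 0.3021 / 0.2021 = 1.4948
1.4948 × 37 = 55.31 → 56 items

56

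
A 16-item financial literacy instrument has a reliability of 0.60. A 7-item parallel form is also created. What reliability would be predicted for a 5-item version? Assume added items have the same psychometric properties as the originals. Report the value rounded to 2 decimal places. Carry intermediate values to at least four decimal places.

0.32

Only the ratio of lengths matters: n = 5/16 = 0.3125
r_{5} = n·r / (1 + (n − 1)·r) = 0.1875 / 0.5875 ≈ 0.3191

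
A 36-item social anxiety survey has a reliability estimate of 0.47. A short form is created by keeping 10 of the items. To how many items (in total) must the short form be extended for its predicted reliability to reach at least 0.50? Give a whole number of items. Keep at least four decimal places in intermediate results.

41

First, r for the 10-item form: n = 10/36 = 0.2778, so r_10 = 0.2778·0.47/(1 + (0.2778 − 1)·0.47) = 0.1977
Length factor from the short form to reach 0.50: n' = 0.50(1 − 0.1977) / [0.1977(1 − 0.50)] ≈ 4.0582
Items = 4.0582 × 10 ≈ 40.58 → 41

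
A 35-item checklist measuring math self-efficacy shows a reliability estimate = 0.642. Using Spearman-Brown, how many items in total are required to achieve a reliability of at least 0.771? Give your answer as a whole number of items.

66

Spearman-Brown solved for the length factor n:
n = r_target (1 − r_old) / [ r_old (1 − r_target) ]
n = 0.771 × (1 − 0.642) / [ 0.642 × (1 − 0.771) ]
n = 0.276018 / 0.147018 ≈ 1.8774
So the test needs 1.8774 × 35 ≈ 65.71 items; rounding up, 66.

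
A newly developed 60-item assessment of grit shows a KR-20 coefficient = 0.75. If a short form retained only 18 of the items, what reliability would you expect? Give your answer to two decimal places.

0.47

The new length is 18/60 = 0.3 times the old.
r_new = 0.3·0.75 / [1 + (0.3 − 1)·0.75]
     = 0.2250 / 0.4750 = 0.4737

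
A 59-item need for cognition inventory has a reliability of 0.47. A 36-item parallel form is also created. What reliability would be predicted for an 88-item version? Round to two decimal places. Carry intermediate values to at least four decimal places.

The 36-item form is not needed; work directly from the 59-item form with n = 88/59 = 1.4915.
r_{88} = n·r / (1 + (n − 1)·r) = 0.7010 / 1.2310 ≈ 0.5695

0.57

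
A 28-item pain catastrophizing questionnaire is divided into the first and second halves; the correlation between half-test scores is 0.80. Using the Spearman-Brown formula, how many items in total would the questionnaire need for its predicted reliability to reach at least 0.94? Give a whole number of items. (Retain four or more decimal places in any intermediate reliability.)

55

r_full = 2(0.80)/(1 + 0.80) = 0.8889
Solve Spearman-Brown for n: n = 0.94(1 − 0.8889) / [0.8889(1 − 0.94)] = 1.9581
Required items = 1.9581 × 28 = 54.83, so 55 items.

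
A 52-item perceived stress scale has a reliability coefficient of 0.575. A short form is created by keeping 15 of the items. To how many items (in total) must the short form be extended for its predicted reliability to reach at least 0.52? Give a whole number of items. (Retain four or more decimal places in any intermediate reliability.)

Short-form reliability: n = 15/52 = 0.2885; r_15 = n·r/(1+(n−1)r) ≈ 0.2807
Then solve for n' with r_old = 0.2807, r_target = 0.52: n' = 0.52(1 − 0.2807)/[0.2807(1 − 0.52)] = 2.7761
Items = 2.7761 × 15 ≈ 41.64 → 42

42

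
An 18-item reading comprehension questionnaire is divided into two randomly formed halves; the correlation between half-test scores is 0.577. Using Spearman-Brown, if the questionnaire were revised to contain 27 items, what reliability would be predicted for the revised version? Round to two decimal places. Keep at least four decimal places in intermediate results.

Full-test reliability from the split-half r: r_full = 2(0.577)/(1 + 0.577) = 0.7318
Then adjust to 27 items: n = 27/18 = 1.5000
r_new = n·r_full / (1 + (n − 1)·r_full) = 1.0977 / 1.3659 ≈ 0.8036

0.80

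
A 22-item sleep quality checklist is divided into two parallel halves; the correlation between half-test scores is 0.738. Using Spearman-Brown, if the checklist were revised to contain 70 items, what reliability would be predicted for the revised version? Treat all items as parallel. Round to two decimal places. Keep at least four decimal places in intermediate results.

0.95

Spearman-Brown correction (n = 2): r_full = 2·0.738/(1 + 0.738) = 0.8493
Length factor from 22 to 70 items: n = 70/22 = 3.1818
r_new = n·r_full / (1 + (n − 1)·r_full) = 2.7023 / 2.8530 ≈ 0.9472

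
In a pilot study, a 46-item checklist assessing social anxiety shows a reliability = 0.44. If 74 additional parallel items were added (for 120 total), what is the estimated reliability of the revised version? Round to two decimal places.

0.67

n = 120/46 = 2.6087
Apply the Spearman-Brown prophecy formula, r' = nr / [1 + (n − 1)r]:
r_new = (2.6087 × 0.44) / (1 + (2.6087 − 1) × 0.44)
r_new = 1.1478 / 1.7078 ≈ 0.6721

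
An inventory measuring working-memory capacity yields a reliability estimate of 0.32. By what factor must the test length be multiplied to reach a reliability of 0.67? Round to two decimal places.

4.31

Spearman-Brown solved for the length factor n:
n = r*(1 − r) / [ r (1 − r*) ]
n = 0.67 × (1 − 0.32) / [ 0.32 × (1 − 0.67) ]
n = 0.4556 / 0.1056 ≈ 4.3144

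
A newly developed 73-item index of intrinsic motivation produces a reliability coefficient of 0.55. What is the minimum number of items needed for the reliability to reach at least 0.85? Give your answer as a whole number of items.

339

Spearman-Brown solved for the length factor n:
n = r_target (1 − r_old) / [ r_old (1 − r_target) ]
n = 0.85(1 − 0.55) / [0.55(1 − 0.85)]
n = 0.3825 / 0.0825 ≈ 4.6364
Items needed = n × 73 = 4.6364 × 73 ≈ 338.46 → round up to 339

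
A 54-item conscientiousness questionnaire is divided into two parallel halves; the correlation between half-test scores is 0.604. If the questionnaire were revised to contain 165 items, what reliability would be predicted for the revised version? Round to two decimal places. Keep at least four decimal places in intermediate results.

Spearman-Brown correction (n = 2): r_full = 2·0.604/(1 + 0.604) = 0.7531
Then adjust to 165 items: n = 165/54 = 3.0556
r_new = n·r_full / (1 + (n − 1)·r_full) = 2.3012 / 2.5481 ≈ 0.9031

0.90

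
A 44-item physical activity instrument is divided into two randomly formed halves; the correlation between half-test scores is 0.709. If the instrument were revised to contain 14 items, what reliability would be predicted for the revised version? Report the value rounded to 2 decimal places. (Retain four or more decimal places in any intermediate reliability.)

0.61

Full-test reliability from the split-half r: r_full = 2(0.709)/(1 + 0.709) = 0.8297
Then adjust to 14 items: n = 14/44 = 0.3182
r_new = n·r_full / (1 + (n − 1)·r_full) = 0.2640 / 0.4343 ≈ 0.6079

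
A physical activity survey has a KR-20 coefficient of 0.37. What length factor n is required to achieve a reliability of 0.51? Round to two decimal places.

Invert Spearman-Brown to solve for n:
n = r_target (1 − r_old) / [ r_old (1 − r_target) ]
n = 0.51 × (1 − 0.37) / [ 0.37 × (1 − 0.51) ]
n = 0.3213 / 0.1813 ≈ 1.7722

1.77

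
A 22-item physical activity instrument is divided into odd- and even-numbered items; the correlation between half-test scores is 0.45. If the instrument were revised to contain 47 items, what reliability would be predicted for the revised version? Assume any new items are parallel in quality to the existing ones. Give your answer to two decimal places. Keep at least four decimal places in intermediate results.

0.78

First correct the split-half correlation to full-test reliability: r_full = 2 × 0.45 / (1 + 0.45) ≈ 0.6207
Length factor from 22 to 47 items: n = 47/22 = 2.1364
r_new = n·r_full / (1 + (n − 1)·r_full) = 1.3261 / 1.7054 ≈ 0.7776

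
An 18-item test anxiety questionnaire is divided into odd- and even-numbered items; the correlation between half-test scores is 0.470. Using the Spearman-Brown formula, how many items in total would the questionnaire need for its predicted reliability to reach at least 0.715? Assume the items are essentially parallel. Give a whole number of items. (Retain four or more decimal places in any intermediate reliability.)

Corrected full-test reliability: r_full = 2 × 0.470 / (1 + 0.470) ≈ 0.6395
Solve Spearman-Brown for n: n = 0.715(1 − 0.6395) / [0.6395(1 − 0.715)] = 1.4142
Required items = 1.4142 × 18 = 25.46, so 26 items.

26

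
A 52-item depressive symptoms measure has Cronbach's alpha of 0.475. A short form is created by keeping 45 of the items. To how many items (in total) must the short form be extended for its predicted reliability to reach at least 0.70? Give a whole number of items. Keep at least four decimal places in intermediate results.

135

First, r for the 45-item form: n = 45/52 = 0.8654, so r_45 = 0.8654·0.475/(1 + (0.8654 − 1)·0.475) = 0.4391
Length factor from the short form to reach 0.70: n' = 0.70(1 − 0.4391) / [0.4391(1 − 0.70)] ≈ 2.9806
Items = 2.9806 × 45 ≈ 134.13 → 135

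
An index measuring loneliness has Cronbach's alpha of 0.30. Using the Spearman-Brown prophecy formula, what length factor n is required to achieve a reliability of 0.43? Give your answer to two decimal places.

Invert Spearman-Brown to solve for n:
n = r*(1 − r) / [ r (1 − r*) ]
n = [0.43 × 0.70] / [0.30 × 0.57]
n = 0.3010 / 0.1710 ≈ 1.7602

1.76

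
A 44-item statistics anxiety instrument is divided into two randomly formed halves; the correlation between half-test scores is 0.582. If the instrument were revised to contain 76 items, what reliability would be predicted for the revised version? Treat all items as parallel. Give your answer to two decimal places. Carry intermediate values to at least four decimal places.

First correct the split-half correlation to full-test reliability: r_full = 2 × 0.582 / (1 + 0.582) ≈ 0.7358
Length factor from 44 to 76 items: n = 76/44 = 1.7273
r_new = n·r_full / (1 + (n − 1)·r_full) = 1.2709 / 1.5351 ≈ 0.8279

0.83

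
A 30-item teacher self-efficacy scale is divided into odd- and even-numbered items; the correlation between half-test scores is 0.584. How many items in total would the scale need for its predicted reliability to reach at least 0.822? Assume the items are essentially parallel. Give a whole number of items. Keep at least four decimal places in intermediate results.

r_full = 2(0.584)/(1 + 0.584) = 0.7374
Solve Spearman-Brown for n: n = 0.822(1 − 0.7374) / [0.7374(1 − 0.822)] = 1.6445
Required items = 1.6445 × 30 = 49.34, so 50 items.

50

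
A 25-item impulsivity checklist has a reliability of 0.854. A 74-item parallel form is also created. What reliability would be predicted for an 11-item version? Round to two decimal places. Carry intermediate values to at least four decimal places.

The 74-item form is not needed; work directly from the 25-item form with n = 11/25 = 0.4400.
r_{11} = n·r / (1 + (n − 1)·r) = 0.3758 / 0.5218 ≈ 0.7202

0.72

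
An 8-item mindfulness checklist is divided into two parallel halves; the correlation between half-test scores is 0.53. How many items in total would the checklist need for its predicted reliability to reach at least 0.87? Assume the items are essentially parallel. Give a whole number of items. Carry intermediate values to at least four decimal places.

24

Corrected full-test reliability: r_full = 2 × 0.53 / (1 + 0.53) ≈ 0.6928
Solve Spearman-Brown for n: n = 0.87(1 − 0.6928) / [0.6928(1 − 0.87)] = 2.9675
Required items = 2.9675 × 8 = 23.74, so 24 items.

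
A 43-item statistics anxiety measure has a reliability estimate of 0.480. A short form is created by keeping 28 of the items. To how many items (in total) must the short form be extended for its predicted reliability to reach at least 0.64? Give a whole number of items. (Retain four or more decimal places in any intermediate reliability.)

83

Short-form reliability: n = 28/43 = 0.6512; r_28 = n·r/(1+(n−1)r) ≈ 0.3754
Length factor from the short form to reach 0.64: n' = 0.64(1 − 0.3754) / [0.3754(1 − 0.64)] ≈ 2.9579
Total items = 2.9579 × 28 = 82.82, rounded up to 83.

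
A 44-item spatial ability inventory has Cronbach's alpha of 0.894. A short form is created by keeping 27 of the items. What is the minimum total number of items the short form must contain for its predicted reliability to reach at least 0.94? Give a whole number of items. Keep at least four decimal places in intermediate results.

Short-form reliability: n = 27/44 = 0.6136; r_27 = n·r/(1+(n−1)r) ≈ 0.8381
Then solve for n' with r_old = 0.8381, r_target = 0.94: n' = 0.94(1 − 0.8381)/[0.8381(1 − 0.94)] = 3.0264
Total items = 3.0264 × 27 = 81.71, rounded up to 82.

82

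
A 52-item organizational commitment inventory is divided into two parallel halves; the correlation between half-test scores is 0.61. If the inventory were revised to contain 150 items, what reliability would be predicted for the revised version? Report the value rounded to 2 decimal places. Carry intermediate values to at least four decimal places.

First correct the split-half correlation to full-test reliability: r_full = 2 × 0.61 / (1 + 0.61) ≈ 0.7578
Then adjust to 150 items: n = 150/52 = 2.8846
r_new = n·r_full / (1 + (n − 1)·r_full) = 2.1859 / 2.4281 ≈ 0.9003

0.90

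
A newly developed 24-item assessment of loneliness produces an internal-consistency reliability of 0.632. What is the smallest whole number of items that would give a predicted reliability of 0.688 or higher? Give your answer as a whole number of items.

31

Invert Spearman-Brown to solve for n:
n = r*(1 − r) / [ r (1 − r*) ]
n = [0.688 × 0.368] / [0.632 × 0.312]
  = 0.253184 / 0.197184 = 1.2840
1.2840 × 24 = 30.82 → 31 items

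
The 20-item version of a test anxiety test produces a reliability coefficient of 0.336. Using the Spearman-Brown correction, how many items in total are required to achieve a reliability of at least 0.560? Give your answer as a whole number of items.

51

n = 0.560(1 − 0.336) / [0.336(1 − 0.560)]
n = 0.371840 / 0.147840 ≈ 2.5152
Items needed = n × 20 = 2.5152 × 20 ≈ 50.30 → round up to 51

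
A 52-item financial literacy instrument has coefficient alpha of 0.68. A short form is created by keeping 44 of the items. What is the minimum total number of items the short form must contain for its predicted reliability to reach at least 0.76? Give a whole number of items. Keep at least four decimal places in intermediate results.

78

Short-form reliability: n = 44/52 = 0.8462; r_44 = n·r/(1+(n−1)r) ≈ 0.6426
Length factor from the short form to reach 0.76: n' = 0.76(1 − 0.6426) / [0.6426(1 − 0.76)] ≈ 1.7612
Items = 1.7612 × 44 ≈ 77.49 → 78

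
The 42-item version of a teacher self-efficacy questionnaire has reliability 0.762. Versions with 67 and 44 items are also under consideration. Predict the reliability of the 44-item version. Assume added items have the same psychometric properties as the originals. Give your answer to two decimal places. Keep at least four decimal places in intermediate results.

0.77

Only the ratio of lengths matters: n = 44/42 = 1.0476
r_{44} = n·r / (1 + (n − 1)·r) = 0.7983 / 1.0363 ≈ 0.7703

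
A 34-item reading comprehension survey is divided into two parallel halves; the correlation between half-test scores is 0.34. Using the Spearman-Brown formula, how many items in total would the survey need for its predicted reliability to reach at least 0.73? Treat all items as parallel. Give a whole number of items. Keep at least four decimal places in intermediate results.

90

r_full = 2(0.34)/(1 + 0.34) = 0.5075
n = r_tgt(1 − r_full) / [r_full(1 − r_tgt)] = 0.73 × 0.4925 / (0.5075 × 0.27) ≈ 2.6238
Items = 2.6238 × 34 ≈ 89.21 → 90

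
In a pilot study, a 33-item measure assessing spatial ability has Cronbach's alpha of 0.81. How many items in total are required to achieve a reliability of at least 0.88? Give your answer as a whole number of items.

Invert Spearman-Brown to solve for n:
n = r*(1 − r) / [ r (1 − r*) ]
n = [0.88 × 0.19] / [0.81 × 0.12]
  = 0.1672 / 0.0972 = 1.7202
So the test needs 1.7202 × 33 ≈ 56.77 items; rounding up, 57.

57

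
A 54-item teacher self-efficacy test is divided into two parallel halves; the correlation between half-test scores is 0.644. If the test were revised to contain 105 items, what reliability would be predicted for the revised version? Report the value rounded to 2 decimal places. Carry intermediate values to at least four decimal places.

0.88

Spearman-Brown correction (n = 2): r_full = 2·0.644/(1 + 0.644) = 0.7835
Length factor from 54 to 105 items: n = 105/54 = 1.9444
r_new = n·r_full / (1 + (n − 1)·r_full) = 1.5234 / 1.7399 ≈ 0.8756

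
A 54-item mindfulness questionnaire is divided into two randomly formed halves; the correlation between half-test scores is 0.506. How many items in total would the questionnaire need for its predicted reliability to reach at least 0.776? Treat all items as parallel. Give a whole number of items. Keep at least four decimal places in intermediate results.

r_full = 2(0.506)/(1 + 0.506) = 0.6720
Solve Spearman-Brown for n: n = 0.776(1 − 0.6720) / [0.6720(1 − 0.776)] = 1.6909
Items = 1.6909 × 54 ≈ 91.31 → 92

92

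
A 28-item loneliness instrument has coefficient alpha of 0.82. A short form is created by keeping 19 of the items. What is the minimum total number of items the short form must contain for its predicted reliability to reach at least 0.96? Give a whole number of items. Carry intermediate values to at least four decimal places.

148

First, r for the 19-item form: n = 19/28 = 0.6786, so r_19 = 0.6786·0.82/(1 + (0.6786 − 1)·0.82) = 0.7556
Then solve for n' with r_old = 0.7556, r_target = 0.96: n' = 0.96(1 − 0.7556)/[0.7556(1 − 0.96)] = 7.7628
Total items = 7.7628 × 19 = 147.49, rounded up to 148.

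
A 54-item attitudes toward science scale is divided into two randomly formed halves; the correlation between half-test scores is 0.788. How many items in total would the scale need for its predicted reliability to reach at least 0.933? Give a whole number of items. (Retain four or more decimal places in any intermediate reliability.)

102

r_full = 2(0.788)/(1 + 0.788) = 0.8814
n = r_tgt(1 − r_full) / [r_full(1 − r_tgt)] = 0.933 × 0.1186 / (0.8814 × 0.067) ≈ 1.8738
Required items = 1.8738 × 54 = 101.19, so 102 items.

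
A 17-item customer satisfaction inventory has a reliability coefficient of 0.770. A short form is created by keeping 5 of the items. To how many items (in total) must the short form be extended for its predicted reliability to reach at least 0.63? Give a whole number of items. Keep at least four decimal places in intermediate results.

9

First, r for the 5-item form: n = 5/17 = 0.2941, so r_5 = 0.2941·0.770/(1 + (0.2941 − 1)·0.770) = 0.4961
Length factor from the short form to reach 0.63: n' = 0.63(1 − 0.4961) / [0.4961(1 − 0.63)] ≈ 1.7295
Items = 1.7295 × 5 ≈ 8.65 → 9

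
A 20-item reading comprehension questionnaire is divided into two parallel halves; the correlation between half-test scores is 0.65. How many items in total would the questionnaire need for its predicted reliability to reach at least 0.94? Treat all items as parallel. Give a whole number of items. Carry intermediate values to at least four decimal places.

85

r_full = 2(0.65)/(1 + 0.65) = 0.7879
n = r_tgt(1 − r_full) / [r_full(1 − r_tgt)] = 0.94 × 0.2121 / (0.7879 × 0.06) ≈ 4.2174
Items = 4.2174 × 20 ≈ 84.35 → 85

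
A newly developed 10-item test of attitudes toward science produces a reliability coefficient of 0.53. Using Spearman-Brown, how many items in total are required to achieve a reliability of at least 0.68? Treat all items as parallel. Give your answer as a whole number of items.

n = 0.68(1 − 0.53) / [0.53(1 − 0.68)]
  = 0.3196 / 0.1696 = 1.8844
1.8844 × 10 = 18.84 → 19 items

19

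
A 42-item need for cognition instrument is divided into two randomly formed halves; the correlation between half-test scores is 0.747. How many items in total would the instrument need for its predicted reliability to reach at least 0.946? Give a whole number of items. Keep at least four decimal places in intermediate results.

r_full = 2(0.747)/(1 + 0.747) = 0.8552
n = r_tgt(1 − r_full) / [r_full(1 − r_tgt)] = 0.946 × 0.1448 / (0.8552 × 0.054) ≈ 2.9662
Items = 2.9662 × 42 ≈ 124.58 → 125

125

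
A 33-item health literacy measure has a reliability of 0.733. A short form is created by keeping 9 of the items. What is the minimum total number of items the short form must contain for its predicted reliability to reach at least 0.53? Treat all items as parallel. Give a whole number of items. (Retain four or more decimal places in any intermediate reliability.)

14

Short-form reliability: n = 9/33 = 0.2727; r_9 = n·r/(1+(n−1)r) ≈ 0.4281
Then solve for n' with r_old = 0.4281, r_target = 0.53: n' = 0.53(1 − 0.4281)/[0.4281(1 − 0.53)] = 1.5064
Items = 1.5064 × 9 ≈ 13.56 → 14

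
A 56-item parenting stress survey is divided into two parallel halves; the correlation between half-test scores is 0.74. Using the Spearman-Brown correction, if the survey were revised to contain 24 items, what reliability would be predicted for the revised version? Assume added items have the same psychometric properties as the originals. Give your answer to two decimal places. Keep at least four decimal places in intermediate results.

0.71

First correct the split-half correlation to full-test reliability: r_full = 2 × 0.74 / (1 + 0.74) ≈ 0.8506
Length factor from 56 to 24 items: n = 24/56 = 0.4286
r_new = n·r_full / (1 + (n − 1)·r_full) = 0.3646 / 0.5140 ≈ 0.7093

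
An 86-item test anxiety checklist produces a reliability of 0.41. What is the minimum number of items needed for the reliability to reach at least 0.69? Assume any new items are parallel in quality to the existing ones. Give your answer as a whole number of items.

Invert Spearman-Brown to solve for n:
n = r_target (1 − r_old) / [ r_old (1 − r_target) ]
n = 0.69 × (1 − 0.41) / [ 0.41 × (1 − 0.69) ]
  = 0.4071 / 0.1271 = 3.2030
Items needed = n × 86 = 3.2030 × 86 ≈ 275.46 → round up to 276

276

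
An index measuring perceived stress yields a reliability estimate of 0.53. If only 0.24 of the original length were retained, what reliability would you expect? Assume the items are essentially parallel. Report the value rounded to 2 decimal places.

0.21

r_new = 0.24·0.53 / [1 + (0.24 − 1)·0.53]
     = 0.1272 / 0.5972 = 0.2130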